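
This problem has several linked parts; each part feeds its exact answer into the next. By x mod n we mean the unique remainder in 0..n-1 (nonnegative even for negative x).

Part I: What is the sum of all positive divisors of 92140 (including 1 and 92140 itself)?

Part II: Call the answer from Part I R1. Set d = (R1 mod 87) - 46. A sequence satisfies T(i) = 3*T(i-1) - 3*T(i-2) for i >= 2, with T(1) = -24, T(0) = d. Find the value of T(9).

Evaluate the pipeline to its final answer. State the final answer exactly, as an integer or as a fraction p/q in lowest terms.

Part I: 92140 = 2^2 * 5 * 17 * 271; sigma = (1 + 2 + 4) * (1 + 5) * (1 + 17) * (1 + 271) = 7 * 6 * 18 * 272 = 205632; answer 205632
Part II: R1 = 205632; d = 5; T(2) = 3*(-24) - 3*(5) = -87; iterating: T(2)=-87, T(3)=-189, T(4)=-306, T(5)=-351, T(6)=-135, T(7)=648, T(8)=2349, T(9)=5103; answer 5103

5103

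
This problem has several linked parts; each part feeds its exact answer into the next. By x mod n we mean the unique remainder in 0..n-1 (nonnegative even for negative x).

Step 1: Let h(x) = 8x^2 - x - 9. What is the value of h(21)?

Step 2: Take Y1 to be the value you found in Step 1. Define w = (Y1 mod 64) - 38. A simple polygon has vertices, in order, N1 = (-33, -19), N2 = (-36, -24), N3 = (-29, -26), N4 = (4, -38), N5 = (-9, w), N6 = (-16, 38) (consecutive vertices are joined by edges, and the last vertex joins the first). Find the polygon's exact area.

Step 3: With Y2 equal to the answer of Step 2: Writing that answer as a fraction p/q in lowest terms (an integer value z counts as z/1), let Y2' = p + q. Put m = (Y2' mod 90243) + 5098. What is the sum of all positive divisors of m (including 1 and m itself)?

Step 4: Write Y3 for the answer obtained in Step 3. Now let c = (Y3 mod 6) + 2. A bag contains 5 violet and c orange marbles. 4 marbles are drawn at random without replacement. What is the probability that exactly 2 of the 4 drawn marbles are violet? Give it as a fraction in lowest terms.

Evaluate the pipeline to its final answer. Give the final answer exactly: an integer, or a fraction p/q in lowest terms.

2/7

Step 1: 8*(21)^2 - 1*(21)^1 - 9 = (3528) + (-21) + (-9) = 3498; answer 3498
Step 2: Y1 = 3498; w = 4; cross terms: (-33*-24 - -36*-19)=108, (-36*-26 - -29*-24)=240, (-29*-38 - 4*-26)=1206, (4*4 - -9*-38)=-326, (-9*38 - -16*4)=-278, (-16*-19 - -33*38)=1558; twice the area = |2508| = 2508; area = 1254; answer 1254
Step 3: Y2 = 1254; threaded value p + q = 1255; m = 6353; 6353 is prime, so its only divisors are 1 and 6353; sigma = 1 + 6353 = 6354; answer 6354
Step 4: Y3 = 6354; c = 2; total draws C(7,4) = 35; favorable C(5,2)*C(2,2) = 10; P = 2/7; answer 2/7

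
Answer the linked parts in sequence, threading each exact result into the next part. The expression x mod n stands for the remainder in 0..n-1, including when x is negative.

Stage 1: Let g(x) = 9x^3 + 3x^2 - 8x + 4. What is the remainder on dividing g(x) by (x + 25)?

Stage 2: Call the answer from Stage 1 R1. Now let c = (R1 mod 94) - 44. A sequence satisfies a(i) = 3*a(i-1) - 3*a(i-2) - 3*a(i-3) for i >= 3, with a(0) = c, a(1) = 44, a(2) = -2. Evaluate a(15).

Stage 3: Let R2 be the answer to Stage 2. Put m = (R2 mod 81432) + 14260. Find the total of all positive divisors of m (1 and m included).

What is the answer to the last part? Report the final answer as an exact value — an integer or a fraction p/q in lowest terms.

Stage 1: remainder = value at the root: 9*(-25)^3 + 3*(-25)^2 - 8*(-25)^1 + 4 = (-140625) + (1875) + (200) + (4) = -138546; answer -138546
Stage 2: R1 = -138546; c = -34; a(3) = 3*(-2) - 3*(44) - 3*(-34) = -36; iterating: a(3)=-36, a(4)=-234, a(5)=-588, a(6)=-954, a(7)=-396, a(8)=3438, a(9)=14364, a(10)=33966, a(11)=48492, a(12)=486, a(13)=-245916, a(14)=-884682, a(15)=-1917756; answer -1917756
Stage 3: R2 = -1917756; m = 50872; 50872 = 2^3 * 6359; sigma = (1 + 2 + 4 + 8) * (1 + 6359) = 15 * 6360 = 95400; answer 95400

95400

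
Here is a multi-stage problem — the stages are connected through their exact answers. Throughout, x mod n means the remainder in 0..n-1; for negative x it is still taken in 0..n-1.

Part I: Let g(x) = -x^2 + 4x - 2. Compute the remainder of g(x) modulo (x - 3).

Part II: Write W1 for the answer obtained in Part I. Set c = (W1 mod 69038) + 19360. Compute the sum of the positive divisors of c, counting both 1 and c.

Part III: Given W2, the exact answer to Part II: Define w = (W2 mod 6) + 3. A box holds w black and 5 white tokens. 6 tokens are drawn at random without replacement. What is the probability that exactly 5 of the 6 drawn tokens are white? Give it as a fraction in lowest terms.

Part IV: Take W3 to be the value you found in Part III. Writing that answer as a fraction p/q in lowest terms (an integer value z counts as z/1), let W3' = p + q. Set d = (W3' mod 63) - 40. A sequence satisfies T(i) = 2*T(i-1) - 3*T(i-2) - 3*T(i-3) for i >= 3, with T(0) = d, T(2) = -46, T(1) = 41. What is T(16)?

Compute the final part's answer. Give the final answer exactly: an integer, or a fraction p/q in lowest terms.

Part I: remainder = value at the root: -1*(3)^2 + 4*(3)^1 - 2 = (-9) + (12) + (-2) = 1; answer 1
Part II: W1 = 1; c = 19361; 19361 = 19 * 1019; sigma = (1 + 19) * (1 + 1019) = 20 * 1020 = 20400; answer 20400
Part III: W2 = 20400; w = 3; total draws C(8,6) = 28; favorable C(5,5)*C(3,1) = 3; P = 3/28; answer 3/28
Part IV: W3 = 3/28; threaded value p + q = 31; d = -9; T(3) = 2*(-46) - 3*(41) - 3*(-9) = -188; iterating: T(3)=-188, T(4)=-361, T(5)=-20, T(6)=1607, T(7)=4357, T(8)=3953, T(9)=-9986, T(10)=-44902, T(11)=-71705, T(12)=21254, T(13)=392329, T(14)=936011, T(15)=631273, T(16)=-2722474; answer -2722474

-2722474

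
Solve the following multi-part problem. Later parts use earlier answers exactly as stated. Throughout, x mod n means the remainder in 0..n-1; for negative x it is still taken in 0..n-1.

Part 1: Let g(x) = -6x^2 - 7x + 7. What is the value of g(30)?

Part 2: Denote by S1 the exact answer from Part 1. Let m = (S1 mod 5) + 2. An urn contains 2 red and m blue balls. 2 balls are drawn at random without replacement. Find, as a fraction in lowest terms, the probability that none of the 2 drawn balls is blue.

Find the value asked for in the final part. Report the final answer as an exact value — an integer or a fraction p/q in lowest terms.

1/15

Part 1: -6*(30)^2 - 7*(30)^1 + 7 = (-5400) + (-210) + (7) = -5603; answer -5603
Part 2: S1 = -5603; m = 4; total draws C(6,2) = 15; favorable C(2,2) = 1; P = 1/15; answer 1/15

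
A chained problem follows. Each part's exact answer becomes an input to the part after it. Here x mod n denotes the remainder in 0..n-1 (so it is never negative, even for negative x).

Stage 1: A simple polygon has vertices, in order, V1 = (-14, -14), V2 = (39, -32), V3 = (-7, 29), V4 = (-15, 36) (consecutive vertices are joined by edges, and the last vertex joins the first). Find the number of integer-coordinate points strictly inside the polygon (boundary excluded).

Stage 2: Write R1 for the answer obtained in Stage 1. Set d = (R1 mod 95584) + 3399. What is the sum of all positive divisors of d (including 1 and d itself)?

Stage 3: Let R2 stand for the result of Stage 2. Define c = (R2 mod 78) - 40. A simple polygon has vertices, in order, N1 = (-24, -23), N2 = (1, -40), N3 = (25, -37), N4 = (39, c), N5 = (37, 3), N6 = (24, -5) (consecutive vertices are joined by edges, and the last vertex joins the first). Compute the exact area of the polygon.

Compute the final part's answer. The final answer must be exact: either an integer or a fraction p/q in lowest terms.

Stage 1: cross terms: (-14*-32 - 39*-14)=994, (39*29 - -7*-32)=907, (-7*36 - -15*29)=183, (-15*-14 - -14*36)=714; twice the area = |2798| = 2798; area = 1399; boundary points = 1 + 1 + 1 + 1 = 4; strictly interior points = area - boundary/2 + 1 = 1398; answer 1398
Stage 2: R1 = 1398; d = 4797; 4797 = 3^2 * 13 * 41; sigma = (1 + 3 + 9) * (1 + 13) * (1 + 41) = 13 * 14 * 42 = 7644; answer 7644
Stage 3: R2 = 7644; c = -40; cross terms: (-24*-40 - 1*-23)=983, (1*-37 - 25*-40)=963, (25*-40 - 39*-37)=443, (39*3 - 37*-40)=1597, (37*-5 - 24*3)=-257, (24*-23 - -24*-5)=-672; twice the area = |3057| = 3057; area = 3057/2; answer 3057/2

3057/2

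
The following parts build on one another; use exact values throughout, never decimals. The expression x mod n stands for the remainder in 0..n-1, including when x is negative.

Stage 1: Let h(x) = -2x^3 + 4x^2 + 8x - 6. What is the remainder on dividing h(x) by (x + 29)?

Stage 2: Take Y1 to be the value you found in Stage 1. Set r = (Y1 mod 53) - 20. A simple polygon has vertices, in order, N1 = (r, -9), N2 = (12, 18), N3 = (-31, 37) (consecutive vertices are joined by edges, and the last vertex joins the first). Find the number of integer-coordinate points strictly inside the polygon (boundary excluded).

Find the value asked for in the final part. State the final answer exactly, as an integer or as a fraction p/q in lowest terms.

Stage 1: remainder = value at the root: -2*(-29)^3 + 4*(-29)^2 + 8*(-29)^1 - 6 = (48778) + (3364) + (-232) + (-6) = 51904; answer 51904
Stage 2: Y1 = 51904; r = -3; cross terms: (-3*18 - 12*-9)=54, (12*37 - -31*18)=1002, (-31*-9 - -3*37)=390; twice the area = |1446| = 1446; area = 723; boundary points = 3 + 1 + 2 = 6; strictly interior points = area - boundary/2 + 1 = 721; answer 721

721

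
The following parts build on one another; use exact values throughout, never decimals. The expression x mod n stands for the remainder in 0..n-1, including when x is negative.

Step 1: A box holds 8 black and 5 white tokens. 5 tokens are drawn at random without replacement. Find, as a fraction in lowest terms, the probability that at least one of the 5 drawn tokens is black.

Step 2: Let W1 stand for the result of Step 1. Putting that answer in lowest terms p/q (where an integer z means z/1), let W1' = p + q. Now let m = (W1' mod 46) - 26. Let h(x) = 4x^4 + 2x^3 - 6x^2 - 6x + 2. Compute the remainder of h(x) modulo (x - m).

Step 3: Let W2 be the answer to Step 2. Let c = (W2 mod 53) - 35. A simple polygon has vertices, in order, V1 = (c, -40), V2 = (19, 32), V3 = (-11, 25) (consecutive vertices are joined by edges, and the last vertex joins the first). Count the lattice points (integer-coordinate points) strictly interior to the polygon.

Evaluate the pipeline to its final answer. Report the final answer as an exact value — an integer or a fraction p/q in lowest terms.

934

Step 1: total draws C(13,5) = 1287; complement C(5,5) = 1; favorable 1287 - 1 = 1286; P = 1286/1287; answer 1286/1287
Step 2: W1 = 1286/1287; threaded value p + q = 2573; m = 17; remainder = value at the root: 4*(17)^4 + 2*(17)^3 - 6*(17)^2 - 6*(17)^1 + 2 = (334084) + (9826) + (-1734) + (-102) + (2) = 342076; answer 342076
Step 3: W2 = 342076; c = -21; cross terms: (-21*32 - 19*-40)=88, (19*25 - -11*32)=827, (-11*-40 - -21*25)=965; twice the area = |1880| = 1880; area = 940; boundary points = 8 + 1 + 5 = 14; strictly interior points = area - boundary/2 + 1 = 934; answer 934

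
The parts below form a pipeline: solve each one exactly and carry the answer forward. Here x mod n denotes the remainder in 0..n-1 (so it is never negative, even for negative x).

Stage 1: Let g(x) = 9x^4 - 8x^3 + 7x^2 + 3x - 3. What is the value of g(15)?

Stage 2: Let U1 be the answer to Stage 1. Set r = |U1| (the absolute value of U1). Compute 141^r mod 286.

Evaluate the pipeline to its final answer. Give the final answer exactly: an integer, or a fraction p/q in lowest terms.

Stage 1: 9*(15)^4 - 8*(15)^3 + 7*(15)^2 + 3*(15)^1 - 3 = (455625) + (-27000) + (1575) + (45) + (-3) = 430242; answer 430242
Stage 2: U1 = 430242; r = 430242; squarings mod 286: 141^1=141, 141^2=147, 141^4=159, 141^8=113, 141^16=185, 141^32=191, 141^64=159, 141^128=113, 141^256=185, 141^512=191, 141^1024=159, 141^2048=113, 141^4096=185, 141^8192=191, 141^16384=159, 141^32768=113, 141^65536=185, 141^131072=191, 141^262144=159; 141^430242 = 141^2 * 141^32 * 141^128 * 141^4096 * 141^32768 * 141^131072 * 141^262144 = 103 (mod 286); answer 103

103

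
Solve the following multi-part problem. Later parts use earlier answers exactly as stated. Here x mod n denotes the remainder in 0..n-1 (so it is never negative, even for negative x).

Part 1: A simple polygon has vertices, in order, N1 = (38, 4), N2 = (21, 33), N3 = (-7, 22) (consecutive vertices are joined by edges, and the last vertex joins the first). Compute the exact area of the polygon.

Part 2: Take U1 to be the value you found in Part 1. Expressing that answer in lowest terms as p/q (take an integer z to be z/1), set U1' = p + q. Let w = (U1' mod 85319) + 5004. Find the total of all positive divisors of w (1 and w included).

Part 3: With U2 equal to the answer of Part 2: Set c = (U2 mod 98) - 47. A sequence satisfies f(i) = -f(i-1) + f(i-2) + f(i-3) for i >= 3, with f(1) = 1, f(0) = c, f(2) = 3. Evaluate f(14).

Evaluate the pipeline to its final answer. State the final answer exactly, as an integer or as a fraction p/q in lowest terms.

-45

Part 1: cross terms: (38*33 - 21*4)=1170, (21*22 - -7*33)=693, (-7*4 - 38*22)=-864; twice the area = |999| = 999; area = 999/2; answer 999/2
Part 2: U1 = 999/2; threaded value p + q = 1001; w = 6005; 6005 = 5 * 1201; sigma = (1 + 5) * (1 + 1201) = 6 * 1202 = 7212; answer 7212
Part 3: U2 = 7212; c = 11; f(3) = -1*(3) + 1*(1) + 1*(11) = 9; iterating: f(3)=9, f(4)=-5, f(5)=17, f(6)=-13, f(7)=25, f(8)=-21, f(9)=33, f(10)=-29, f(11)=41, f(12)=-37, f(13)=49, f(14)=-45; answer -45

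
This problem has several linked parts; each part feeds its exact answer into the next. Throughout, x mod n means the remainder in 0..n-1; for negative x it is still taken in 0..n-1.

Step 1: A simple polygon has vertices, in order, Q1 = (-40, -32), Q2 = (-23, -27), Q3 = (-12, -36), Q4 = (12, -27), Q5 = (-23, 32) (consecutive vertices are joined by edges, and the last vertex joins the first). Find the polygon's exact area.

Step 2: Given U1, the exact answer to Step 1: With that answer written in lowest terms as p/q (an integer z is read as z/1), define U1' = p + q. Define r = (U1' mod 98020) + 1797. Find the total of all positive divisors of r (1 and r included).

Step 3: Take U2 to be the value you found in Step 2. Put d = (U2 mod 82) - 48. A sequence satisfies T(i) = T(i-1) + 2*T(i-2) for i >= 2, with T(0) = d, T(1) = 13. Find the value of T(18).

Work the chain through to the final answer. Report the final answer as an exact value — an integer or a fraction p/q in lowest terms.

Step 1: cross terms: (-40*-27 - -23*-32)=344, (-23*-36 - -12*-27)=504, (-12*-27 - 12*-36)=756, (12*32 - -23*-27)=-237, (-23*-32 - -40*32)=2016; twice the area = |3383| = 3383; area = 3383/2; answer 3383/2
Step 2: U1 = 3383/2; threaded value p + q = 3385; r = 5182; 5182 = 2 * 2591; sigma = (1 + 2) * (1 + 2591) = 3 * 2592 = 7776; answer 7776
Step 3: U2 = 7776; d = 20; T(2) = 1*(13) + 2*(20) = 53; iterating: T(2)=53, T(3)=79, T(4)=185, T(5)=343, T(6)=713, T(7)=1399, T(8)=2825, T(9)=5623, T(10)=11273, T(11)=22519, T(12)=45065, T(13)=90103, T(14)=180233, T(15)=360439, T(16)=720905, T(17)=1441783, T(18)=2883593; answer 2883593

2883593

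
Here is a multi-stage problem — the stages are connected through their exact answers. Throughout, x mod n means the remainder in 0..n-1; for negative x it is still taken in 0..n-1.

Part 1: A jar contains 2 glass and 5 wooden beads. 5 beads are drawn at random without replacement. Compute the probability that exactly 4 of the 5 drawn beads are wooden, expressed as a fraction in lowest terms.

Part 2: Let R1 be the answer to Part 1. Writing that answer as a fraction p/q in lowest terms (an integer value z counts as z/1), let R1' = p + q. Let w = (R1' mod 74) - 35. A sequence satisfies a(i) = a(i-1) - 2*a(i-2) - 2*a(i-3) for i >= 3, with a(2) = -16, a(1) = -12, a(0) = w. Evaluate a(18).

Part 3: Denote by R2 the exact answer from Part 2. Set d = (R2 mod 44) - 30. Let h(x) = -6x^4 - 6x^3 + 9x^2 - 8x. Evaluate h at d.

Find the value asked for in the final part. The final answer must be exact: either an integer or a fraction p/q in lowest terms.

Part 1: total draws C(7,5) = 21; favorable C(5,4)*C(2,1) = 10; P = 10/21; answer 10/21
Part 2: R1 = 10/21; threaded value p + q = 31; w = -4; a(3) = 1*(-16) - 2*(-12) - 2*(-4) = 16; iterating: a(3)=16, a(4)=72, a(5)=72, a(6)=-104, a(7)=-392, a(8)=-328, a(9)=664, a(10)=2104, a(11)=1432, a(12)=-4104, a(13)=-11176, a(14)=-5832, a(15)=24728, a(16)=58744, a(17)=20952, a(18)=-145992; answer -145992
Part 3: R2 = -145992; d = -30; -6*(-30)^4 - 6*(-30)^3 + 9*(-30)^2 - 8*(-30)^1 = (-4860000) + (162000) + (8100) + (240) = -4689660; answer -4689660

-4689660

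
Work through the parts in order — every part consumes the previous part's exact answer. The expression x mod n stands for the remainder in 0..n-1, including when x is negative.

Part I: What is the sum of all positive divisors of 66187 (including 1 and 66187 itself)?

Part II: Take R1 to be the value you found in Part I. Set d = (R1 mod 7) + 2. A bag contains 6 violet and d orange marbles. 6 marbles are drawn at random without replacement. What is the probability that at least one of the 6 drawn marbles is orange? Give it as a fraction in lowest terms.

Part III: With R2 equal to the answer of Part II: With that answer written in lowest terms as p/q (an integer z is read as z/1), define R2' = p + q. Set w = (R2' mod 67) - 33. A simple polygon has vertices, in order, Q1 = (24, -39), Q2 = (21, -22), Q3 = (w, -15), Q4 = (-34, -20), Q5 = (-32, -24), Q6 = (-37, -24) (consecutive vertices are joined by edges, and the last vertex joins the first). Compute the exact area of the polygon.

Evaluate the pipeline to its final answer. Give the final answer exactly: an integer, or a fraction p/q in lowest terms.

1585/2

Part I: 66187 = 11^2 * 547; sigma = (1 + 11 + 121) * (1 + 547) = 133 * 548 = 72884; answer 72884
Part II: R1 = 72884; d = 2; total draws C(8,6) = 28; complement C(6,6) = 1; favorable 28 - 1 = 27; P = 27/28; answer 27/28
Part III: R2 = 27/28; threaded value p + q = 55; w = 22; cross terms: (24*-22 - 21*-39)=291, (21*-15 - 22*-22)=169, (22*-20 - -34*-15)=-950, (-34*-24 - -32*-20)=176, (-32*-24 - -37*-24)=-120, (-37*-39 - 24*-24)=2019; twice the area = |1585| = 1585; area = 1585/2; answer 1585/2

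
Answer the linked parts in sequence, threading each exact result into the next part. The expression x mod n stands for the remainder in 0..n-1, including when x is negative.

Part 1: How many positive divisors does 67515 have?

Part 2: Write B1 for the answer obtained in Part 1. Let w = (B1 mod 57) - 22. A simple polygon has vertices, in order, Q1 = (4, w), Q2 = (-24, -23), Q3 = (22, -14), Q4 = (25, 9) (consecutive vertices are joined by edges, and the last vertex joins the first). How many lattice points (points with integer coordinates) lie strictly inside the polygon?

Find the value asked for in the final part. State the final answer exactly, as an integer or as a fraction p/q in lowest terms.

Part 1: 67515 = 3 * 5 * 7 * 643; number of divisors = (1+1) * (1+1) * (1+1) * (1+1) = 16; answer 16
Part 2: B1 = 16; w = -6; cross terms: (4*-23 - -24*-6)=-236, (-24*-14 - 22*-23)=842, (22*9 - 25*-14)=548, (25*-6 - 4*9)=-186; twice the area = |968| = 968; area = 484; boundary points = 1 + 1 + 1 + 3 = 6; strictly interior points = area - boundary/2 + 1 = 482; answer 482

482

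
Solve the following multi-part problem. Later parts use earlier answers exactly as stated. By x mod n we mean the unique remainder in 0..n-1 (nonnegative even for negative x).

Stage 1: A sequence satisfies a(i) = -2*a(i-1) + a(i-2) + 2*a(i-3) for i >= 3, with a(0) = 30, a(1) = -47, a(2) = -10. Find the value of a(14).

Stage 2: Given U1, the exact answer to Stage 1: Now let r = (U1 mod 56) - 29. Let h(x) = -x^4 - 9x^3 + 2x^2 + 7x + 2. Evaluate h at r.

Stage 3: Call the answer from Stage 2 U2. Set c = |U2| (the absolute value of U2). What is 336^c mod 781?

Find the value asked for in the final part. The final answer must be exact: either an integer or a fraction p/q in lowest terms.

629

Stage 1: a(3) = -2*(-10) + 1*(-47) + 2*(30) = 33; iterating: a(3)=33, a(4)=-170, a(5)=353, a(6)=-810, a(7)=1633, a(8)=-3370, a(9)=6753, a(10)=-13610, a(11)=27233, a(12)=-54570, a(13)=109153, a(14)=-218410; answer -218410
Stage 2: U1 = -218410; r = 17; -1*(17)^4 - 9*(17)^3 + 2*(17)^2 + 7*(17)^1 + 2 = (-83521) + (-44217) + (578) + (119) + (2) = -127039; answer -127039
Stage 3: U2 = -127039; c = 127039; squarings mod 781: 336^1=336, 336^2=432, 336^4=746, 336^8=444, 336^16=324, 336^32=322, 336^64=592, 336^128=576, 336^256=632, 336^512=333, 336^1024=768, 336^2048=169, 336^4096=445, 336^8192=432, 336^16384=746, 336^32768=444, 336^65536=324; 336^127039 = 336^1 * 336^2 * 336^4 * 336^8 * 336^16 * 336^32 * 336^4096 * 336^8192 * 336^16384 * 336^32768 * 336^65536 = 629 (mod 781); answer 629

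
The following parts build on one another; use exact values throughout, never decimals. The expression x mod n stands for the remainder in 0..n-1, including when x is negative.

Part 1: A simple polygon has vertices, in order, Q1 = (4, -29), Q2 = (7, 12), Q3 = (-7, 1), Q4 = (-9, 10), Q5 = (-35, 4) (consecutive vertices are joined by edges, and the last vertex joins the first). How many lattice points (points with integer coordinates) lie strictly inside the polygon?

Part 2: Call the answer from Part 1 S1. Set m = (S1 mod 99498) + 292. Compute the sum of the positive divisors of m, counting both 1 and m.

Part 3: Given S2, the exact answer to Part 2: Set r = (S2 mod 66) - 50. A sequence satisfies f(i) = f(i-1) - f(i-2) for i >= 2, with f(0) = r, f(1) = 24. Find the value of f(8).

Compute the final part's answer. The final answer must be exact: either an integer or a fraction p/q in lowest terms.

68

Part 1: cross terms: (4*12 - 7*-29)=251, (7*1 - -7*12)=91, (-7*10 - -9*1)=-61, (-9*4 - -35*10)=314, (-35*-29 - 4*4)=999; twice the area = |1594| = 1594; area = 797; boundary points = 1 + 1 + 1 + 2 + 3 = 8; strictly interior points = area - boundary/2 + 1 = 794; answer 794
Part 2: S1 = 794; m = 1086; 1086 = 2 * 3 * 181; sigma = (1 + 2) * (1 + 3) * (1 + 181) = 3 * 4 * 182 = 2184; answer 2184
Part 3: S2 = 2184; r = -44; f(2) = 1*(24) - 1*(-44) = 68; iterating: f(2)=68, f(3)=44, f(4)=-24, f(5)=-68, f(6)=-44, f(7)=24, f(8)=68; answer 68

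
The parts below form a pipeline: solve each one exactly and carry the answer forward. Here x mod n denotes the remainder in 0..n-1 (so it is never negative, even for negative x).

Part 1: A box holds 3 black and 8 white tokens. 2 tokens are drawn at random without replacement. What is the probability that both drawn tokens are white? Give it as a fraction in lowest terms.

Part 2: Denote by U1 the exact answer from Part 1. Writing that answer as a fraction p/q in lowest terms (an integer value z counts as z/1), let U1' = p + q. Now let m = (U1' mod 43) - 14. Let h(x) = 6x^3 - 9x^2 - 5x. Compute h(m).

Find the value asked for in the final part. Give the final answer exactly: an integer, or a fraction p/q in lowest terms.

99242

Part 1: total draws C(11,2) = 55; favorable C(8,2) = 28; P = 28/55; answer 28/55
Part 2: U1 = 28/55; threaded value p + q = 83; m = 26; 6*(26)^3 - 9*(26)^2 - 5*(26)^1 = (105456) + (-6084) + (-130) = 99242; answer 99242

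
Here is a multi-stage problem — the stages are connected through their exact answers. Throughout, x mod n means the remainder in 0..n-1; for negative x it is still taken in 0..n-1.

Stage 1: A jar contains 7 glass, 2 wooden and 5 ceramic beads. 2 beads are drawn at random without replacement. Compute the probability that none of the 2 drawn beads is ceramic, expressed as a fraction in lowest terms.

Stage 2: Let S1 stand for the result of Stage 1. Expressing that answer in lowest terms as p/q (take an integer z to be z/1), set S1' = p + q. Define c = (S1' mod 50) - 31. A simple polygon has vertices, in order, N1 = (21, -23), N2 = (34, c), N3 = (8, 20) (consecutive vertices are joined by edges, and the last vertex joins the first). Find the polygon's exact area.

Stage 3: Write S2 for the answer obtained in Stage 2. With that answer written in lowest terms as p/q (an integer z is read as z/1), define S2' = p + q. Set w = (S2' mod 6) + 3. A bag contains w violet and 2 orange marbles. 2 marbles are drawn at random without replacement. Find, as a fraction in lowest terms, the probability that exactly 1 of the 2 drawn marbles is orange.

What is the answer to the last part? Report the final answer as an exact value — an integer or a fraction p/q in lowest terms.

Stage 1: total draws C(14,2) = 91; favorable C(9,2) = 36; P = 36/91; answer 36/91
Stage 2: S1 = 36/91; threaded value p + q = 127; c = -4; cross terms: (21*-4 - 34*-23)=698, (34*20 - 8*-4)=712, (8*-23 - 21*20)=-604; twice the area = |806| = 806; area = 403; answer 403
Stage 3: S2 = 403; threaded value p + q = 404; w = 5; total draws C(7,2) = 21; favorable C(2,1)*C(5,1) = 10; P = 10/21; answer 10/21

10/21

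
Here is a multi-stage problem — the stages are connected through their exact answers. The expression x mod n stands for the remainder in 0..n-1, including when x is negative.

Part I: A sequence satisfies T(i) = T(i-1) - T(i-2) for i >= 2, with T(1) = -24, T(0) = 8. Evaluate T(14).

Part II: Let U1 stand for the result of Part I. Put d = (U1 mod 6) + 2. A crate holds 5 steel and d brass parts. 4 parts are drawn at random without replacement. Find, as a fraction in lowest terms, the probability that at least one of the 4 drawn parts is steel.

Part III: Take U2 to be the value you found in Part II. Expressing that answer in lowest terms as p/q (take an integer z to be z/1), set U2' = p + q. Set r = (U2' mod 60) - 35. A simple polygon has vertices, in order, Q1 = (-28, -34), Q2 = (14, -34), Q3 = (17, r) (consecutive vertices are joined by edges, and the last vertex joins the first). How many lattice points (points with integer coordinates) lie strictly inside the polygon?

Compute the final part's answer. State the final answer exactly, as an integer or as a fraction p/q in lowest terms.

Part I: T(2) = 1*(-24) - 1*(8) = -32; iterating: T(2)=-32, T(3)=-8, T(4)=24, T(5)=32, T(6)=8, T(7)=-24, T(8)=-32, T(9)=-8, T(10)=24, T(11)=32, T(12)=8, T(13)=-24, T(14)=-32; answer -32
Part II: U1 = -32; d = 6; total draws C(11,4) = 330; complement C(6,4) = 15; favorable 330 - 15 = 315; P = 21/22; answer 21/22
Part III: U2 = 21/22; threaded value p + q = 43; r = 8; cross terms: (-28*-34 - 14*-34)=1428, (14*8 - 17*-34)=690, (17*-34 - -28*8)=-354; twice the area = |1764| = 1764; area = 882; boundary points = 42 + 3 + 3 = 48; strictly interior points = area - boundary/2 + 1 = 859; answer 859

859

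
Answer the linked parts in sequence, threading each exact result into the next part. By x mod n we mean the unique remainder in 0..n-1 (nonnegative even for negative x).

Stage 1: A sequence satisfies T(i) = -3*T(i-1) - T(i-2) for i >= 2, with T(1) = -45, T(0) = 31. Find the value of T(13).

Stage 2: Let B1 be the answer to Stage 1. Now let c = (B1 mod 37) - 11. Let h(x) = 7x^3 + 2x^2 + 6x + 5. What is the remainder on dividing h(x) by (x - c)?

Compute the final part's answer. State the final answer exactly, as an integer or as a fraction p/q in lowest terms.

Stage 1: T(2) = -3*(-45) - 1*(31) = 104; iterating: T(2)=104, T(3)=-267, T(4)=697, T(5)=-1824, T(6)=4775, T(7)=-12501, T(8)=32728, T(9)=-85683, T(10)=224321, T(11)=-587280, T(12)=1537519, T(13)=-4025277; answer -4025277
Stage 2: B1 = -4025277; c = 16; remainder = value at the root: 7*(16)^3 + 2*(16)^2 + 6*(16)^1 + 5 = (28672) + (512) + (96) + (5) = 29285; answer 29285

29285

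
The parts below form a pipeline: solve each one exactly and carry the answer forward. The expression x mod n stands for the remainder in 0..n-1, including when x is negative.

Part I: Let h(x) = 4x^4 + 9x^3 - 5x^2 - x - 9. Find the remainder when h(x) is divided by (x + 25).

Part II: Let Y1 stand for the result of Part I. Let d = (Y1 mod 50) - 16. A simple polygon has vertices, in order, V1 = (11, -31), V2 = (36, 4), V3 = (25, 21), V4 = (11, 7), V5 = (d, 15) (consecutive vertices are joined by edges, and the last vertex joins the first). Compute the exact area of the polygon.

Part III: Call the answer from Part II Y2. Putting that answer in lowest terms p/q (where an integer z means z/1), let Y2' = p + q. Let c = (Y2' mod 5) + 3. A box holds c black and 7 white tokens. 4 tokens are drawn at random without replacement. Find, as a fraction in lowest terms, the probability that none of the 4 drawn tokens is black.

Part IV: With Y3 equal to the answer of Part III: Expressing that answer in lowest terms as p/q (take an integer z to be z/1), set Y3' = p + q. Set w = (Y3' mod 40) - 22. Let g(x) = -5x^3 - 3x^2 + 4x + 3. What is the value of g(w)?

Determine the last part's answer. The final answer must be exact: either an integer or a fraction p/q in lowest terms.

Part I: remainder = value at the root: 4*(-25)^4 + 9*(-25)^3 - 5*(-25)^2 - 1*(-25)^1 - 9 = (1562500) + (-140625) + (-3125) + (25) + (-9) = 1418766; answer 1418766
Part II: Y1 = 1418766; d = 0; cross terms: (11*4 - 36*-31)=1160, (36*21 - 25*4)=656, (25*7 - 11*21)=-56, (11*15 - 0*7)=165, (0*-31 - 11*15)=-165; twice the area = |1760| = 1760; area = 880; answer 880
Part III: Y2 = 880; threaded value p + q = 881; c = 4; total draws C(11,4) = 330; favorable C(7,4) = 35; P = 7/66; answer 7/66
Part IV: Y3 = 7/66; threaded value p + q = 73; w = 11; -5*(11)^3 - 3*(11)^2 + 4*(11)^1 + 3 = (-6655) + (-363) + (44) + (3) = -6971; answer -6971

-6971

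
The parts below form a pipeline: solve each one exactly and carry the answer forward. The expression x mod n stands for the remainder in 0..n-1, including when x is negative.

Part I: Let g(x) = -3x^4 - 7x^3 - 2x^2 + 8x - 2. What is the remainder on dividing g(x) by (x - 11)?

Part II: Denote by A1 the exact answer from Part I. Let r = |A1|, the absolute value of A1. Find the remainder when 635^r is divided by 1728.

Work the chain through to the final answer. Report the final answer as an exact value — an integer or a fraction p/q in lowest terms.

Part I: remainder = value at the root: -3*(11)^4 - 7*(11)^3 - 2*(11)^2 + 8*(11)^1 - 2 = (-43923) + (-9317) + (-242) + (88) + (-2) = -53396; answer -53396
Part II: A1 = -53396; r = 53396; squarings mod 1728: 635^1=635, 635^2=601, 635^4=49, 635^8=673, 635^16=193, 635^32=961, 635^64=769, 635^128=385, 635^256=1345, 635^512=1537, 635^1024=193, 635^2048=961, 635^4096=769, 635^8192=385, 635^16384=1345, 635^32768=1537; 635^53396 = 635^4 * 635^16 * 635^128 * 635^4096 * 635^16384 * 635^32768 = 241 (mod 1728); answer 241

241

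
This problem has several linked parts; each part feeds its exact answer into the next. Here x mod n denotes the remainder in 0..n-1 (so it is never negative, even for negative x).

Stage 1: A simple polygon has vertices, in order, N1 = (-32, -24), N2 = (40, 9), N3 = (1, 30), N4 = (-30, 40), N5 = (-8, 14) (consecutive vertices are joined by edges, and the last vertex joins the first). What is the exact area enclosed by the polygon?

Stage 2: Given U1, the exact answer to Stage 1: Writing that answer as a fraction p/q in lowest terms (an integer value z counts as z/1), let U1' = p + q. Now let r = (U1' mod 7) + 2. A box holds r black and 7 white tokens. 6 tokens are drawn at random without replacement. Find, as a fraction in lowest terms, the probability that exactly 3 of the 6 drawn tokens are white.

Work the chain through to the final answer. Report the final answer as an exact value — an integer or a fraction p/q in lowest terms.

56/143

Stage 1: cross terms: (-32*9 - 40*-24)=672, (40*30 - 1*9)=1191, (1*40 - -30*30)=940, (-30*14 - -8*40)=-100, (-8*-24 - -32*14)=640; twice the area = |3343| = 3343; area = 3343/2; answer 3343/2
Stage 2: U1 = 3343/2; threaded value p + q = 3345; r = 8; total draws C(15,6) = 5005; favorable C(7,3)*C(8,3) = 1960; P = 56/143; answer 56/143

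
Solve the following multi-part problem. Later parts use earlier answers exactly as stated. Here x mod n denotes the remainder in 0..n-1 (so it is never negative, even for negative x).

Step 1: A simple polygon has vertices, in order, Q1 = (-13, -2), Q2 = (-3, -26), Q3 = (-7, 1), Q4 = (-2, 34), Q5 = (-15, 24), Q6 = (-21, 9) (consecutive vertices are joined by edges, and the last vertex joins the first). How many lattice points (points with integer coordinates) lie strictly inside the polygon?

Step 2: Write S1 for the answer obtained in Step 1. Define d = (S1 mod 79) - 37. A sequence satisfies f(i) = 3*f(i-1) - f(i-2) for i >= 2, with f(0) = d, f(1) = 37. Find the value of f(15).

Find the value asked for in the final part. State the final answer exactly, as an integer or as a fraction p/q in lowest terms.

26018315

Step 1: cross terms: (-13*-26 - -3*-2)=332, (-3*1 - -7*-26)=-185, (-7*34 - -2*1)=-236, (-2*24 - -15*34)=462, (-15*9 - -21*24)=369, (-21*-2 - -13*9)=159; twice the area = |901| = 901; area = 901/2; boundary points = 2 + 1 + 1 + 1 + 3 + 1 = 9; strictly interior points = area - boundary/2 + 1 = 447; answer 447
Step 2: S1 = 447; d = 15; f(2) = 3*(37) - 1*(15) = 96; iterating: f(2)=96, f(3)=251, f(4)=657, f(5)=1720, f(6)=4503, f(7)=11789, f(8)=30864, f(9)=80803, f(10)=211545, f(11)=553832, f(12)=1449951, f(13)=3796021, f(14)=9938112, f(15)=26018315; answer 26018315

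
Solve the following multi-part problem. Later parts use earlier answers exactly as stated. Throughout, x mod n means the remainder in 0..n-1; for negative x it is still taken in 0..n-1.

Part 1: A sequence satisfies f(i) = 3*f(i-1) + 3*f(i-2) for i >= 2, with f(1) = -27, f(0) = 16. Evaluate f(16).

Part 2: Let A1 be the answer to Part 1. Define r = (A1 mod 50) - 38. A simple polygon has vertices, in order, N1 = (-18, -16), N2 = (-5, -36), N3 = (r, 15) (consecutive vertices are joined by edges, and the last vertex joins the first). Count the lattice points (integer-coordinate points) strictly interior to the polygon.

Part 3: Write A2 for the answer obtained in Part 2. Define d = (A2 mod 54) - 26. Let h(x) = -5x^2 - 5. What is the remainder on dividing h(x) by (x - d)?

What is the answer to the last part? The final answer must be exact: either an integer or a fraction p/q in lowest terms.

-2425

Part 1: f(2) = 3*(-27) + 3*(16) = -33; iterating: f(2)=-33, f(3)=-180, f(4)=-639, f(5)=-2457, f(6)=-9288, f(7)=-35235, f(8)=-133569, f(9)=-506412, f(10)=-1919943, f(11)=-7279065, f(12)=-27597024, f(13)=-104628267, f(14)=-396675873, f(15)=-1503912420, f(16)=-5701764879; answer -5701764879
Part 2: A1 = -5701764879; r = -17; cross terms: (-18*-36 - -5*-16)=568, (-5*15 - -17*-36)=-687, (-17*-16 - -18*15)=542; twice the area = |423| = 423; area = 423/2; boundary points = 1 + 3 + 1 = 5; strictly interior points = area - boundary/2 + 1 = 210; answer 210
Part 3: A2 = 210; d = 22; remainder = value at the root: -5*(22)^2 - 5 = (-2420) + (-5) = -2425; answer -2425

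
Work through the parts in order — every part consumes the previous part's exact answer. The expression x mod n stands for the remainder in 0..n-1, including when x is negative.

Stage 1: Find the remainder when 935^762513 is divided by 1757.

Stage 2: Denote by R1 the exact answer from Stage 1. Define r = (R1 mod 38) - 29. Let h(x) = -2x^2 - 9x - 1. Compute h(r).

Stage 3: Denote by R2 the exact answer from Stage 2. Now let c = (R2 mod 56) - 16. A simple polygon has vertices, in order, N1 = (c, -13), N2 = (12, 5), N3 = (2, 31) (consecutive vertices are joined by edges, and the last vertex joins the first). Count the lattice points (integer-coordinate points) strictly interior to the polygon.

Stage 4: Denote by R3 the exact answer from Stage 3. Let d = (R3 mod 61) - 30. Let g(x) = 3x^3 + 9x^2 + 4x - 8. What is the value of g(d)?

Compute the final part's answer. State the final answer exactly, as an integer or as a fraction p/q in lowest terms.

60

Stage 1: squarings mod 1757: 935^1=935, 935^2=996, 935^4=1068, 935^8=331, 935^16=627, 935^32=1318, 935^64=1208, 935^128=954, 935^256=1747, 935^512=100, 935^1024=1215, 935^2048=345, 935^4096=1306, 935^8192=1346, 935^16384=249, 935^32768=506, 935^65536=1271, 935^131072=758, 935^262144=25, 935^524288=625; 935^762513 = 935^1 * 935^16 * 935^128 * 935^512 * 935^8192 * 935^32768 * 935^65536 * 935^131072 * 935^524288 = 379 (mod 1757); answer 379
Stage 2: R1 = 379; r = 8; -2*(8)^2 - 9*(8)^1 - 1 = (-128) + (-72) + (-1) = -201; answer -201
Stage 3: R2 = -201; c = 7; cross terms: (7*5 - 12*-13)=191, (12*31 - 2*5)=362, (2*-13 - 7*31)=-243; twice the area = |310| = 310; area = 155; boundary points = 1 + 2 + 1 = 4; strictly interior points = area - boundary/2 + 1 = 154; answer 154
Stage 4: R3 = 154; d = 2; 3*(2)^3 + 9*(2)^2 + 4*(2)^1 - 8 = (24) + (36) + (8) + (-8) = 60; answer 60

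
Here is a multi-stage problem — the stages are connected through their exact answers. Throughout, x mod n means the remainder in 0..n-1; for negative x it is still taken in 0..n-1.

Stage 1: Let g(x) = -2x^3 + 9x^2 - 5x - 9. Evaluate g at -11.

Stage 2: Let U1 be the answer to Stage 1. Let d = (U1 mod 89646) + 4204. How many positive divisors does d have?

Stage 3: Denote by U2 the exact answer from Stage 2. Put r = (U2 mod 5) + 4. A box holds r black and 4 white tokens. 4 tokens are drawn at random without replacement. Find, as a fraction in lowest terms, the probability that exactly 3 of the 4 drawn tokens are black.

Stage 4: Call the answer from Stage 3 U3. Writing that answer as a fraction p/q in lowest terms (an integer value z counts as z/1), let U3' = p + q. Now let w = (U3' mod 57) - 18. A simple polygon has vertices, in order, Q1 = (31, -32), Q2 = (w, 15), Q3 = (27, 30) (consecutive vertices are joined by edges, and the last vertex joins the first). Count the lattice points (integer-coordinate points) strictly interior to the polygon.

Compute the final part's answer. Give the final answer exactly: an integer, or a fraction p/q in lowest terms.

525

Stage 1: -2*(-11)^3 + 9*(-11)^2 - 5*(-11)^1 - 9 = (2662) + (1089) + (55) + (-9) = 3797; answer 3797
Stage 2: U1 = 3797; d = 8001; 8001 = 3^2 * 7 * 127; number of divisors = (2+1) * (1+1) * (1+1) = 12; answer 12
Stage 3: U2 = 12; r = 6; total draws C(10,4) = 210; favorable C(6,3)*C(4,1) = 80; P = 8/21; answer 8/21
Stage 4: U3 = 8/21; threaded value p + q = 29; w = 11; cross terms: (31*15 - 11*-32)=817, (11*30 - 27*15)=-75, (27*-32 - 31*30)=-1794; twice the area = |-1052| = 1052; area = 526; boundary points = 1 + 1 + 2 = 4; strictly interior points = area - boundary/2 + 1 = 525; answer 525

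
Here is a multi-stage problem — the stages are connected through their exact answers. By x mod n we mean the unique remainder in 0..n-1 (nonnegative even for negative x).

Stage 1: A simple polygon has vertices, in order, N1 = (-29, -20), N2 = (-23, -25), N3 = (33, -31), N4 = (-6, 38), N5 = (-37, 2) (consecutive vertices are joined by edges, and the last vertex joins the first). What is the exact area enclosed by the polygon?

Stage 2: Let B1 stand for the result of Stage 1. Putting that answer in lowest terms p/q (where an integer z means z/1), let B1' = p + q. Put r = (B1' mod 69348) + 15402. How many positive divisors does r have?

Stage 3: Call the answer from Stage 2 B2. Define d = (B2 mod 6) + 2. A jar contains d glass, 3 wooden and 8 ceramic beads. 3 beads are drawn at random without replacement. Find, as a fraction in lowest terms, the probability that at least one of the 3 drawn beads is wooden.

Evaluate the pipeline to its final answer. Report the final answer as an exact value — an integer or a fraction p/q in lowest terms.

Stage 1: cross terms: (-29*-25 - -23*-20)=265, (-23*-31 - 33*-25)=1538, (33*38 - -6*-31)=1068, (-6*2 - -37*38)=1394, (-37*-20 - -29*2)=798; twice the area = |5063| = 5063; area = 5063/2; answer 5063/2
Stage 2: B1 = 5063/2; threaded value p + q = 5065; r = 20467; 20467 = 97 * 211; number of divisors = (1+1) * (1+1) = 4; answer 4
Stage 3: B2 = 4; d = 6; total draws C(17,3) = 680; complement C(14,3) = 364; favorable 680 - 364 = 316; P = 79/170; answer 79/170

79/170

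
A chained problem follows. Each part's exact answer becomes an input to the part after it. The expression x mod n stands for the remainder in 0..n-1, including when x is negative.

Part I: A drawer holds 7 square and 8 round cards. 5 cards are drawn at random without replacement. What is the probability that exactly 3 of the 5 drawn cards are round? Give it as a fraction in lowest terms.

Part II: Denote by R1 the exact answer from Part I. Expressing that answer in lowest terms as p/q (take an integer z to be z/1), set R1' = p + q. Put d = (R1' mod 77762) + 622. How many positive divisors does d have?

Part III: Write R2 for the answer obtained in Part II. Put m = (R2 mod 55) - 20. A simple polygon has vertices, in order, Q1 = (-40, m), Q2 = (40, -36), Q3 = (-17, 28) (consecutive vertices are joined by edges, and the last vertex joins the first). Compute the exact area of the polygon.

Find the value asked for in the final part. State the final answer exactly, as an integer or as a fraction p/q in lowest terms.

Part I: total draws C(15,5) = 3003; favorable C(8,3)*C(7,2) = 1176; P = 56/143; answer 56/143
Part II: R1 = 56/143; threaded value p + q = 199; d = 821; 821 is prime, so its only divisors are 1 and 821; count = 2; answer 2
Part III: R2 = 2; m = -18; cross terms: (-40*-36 - 40*-18)=2160, (40*28 - -17*-36)=508, (-17*-18 - -40*28)=1426; twice the area = |4094| = 4094; area = 2047; answer 2047

2047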